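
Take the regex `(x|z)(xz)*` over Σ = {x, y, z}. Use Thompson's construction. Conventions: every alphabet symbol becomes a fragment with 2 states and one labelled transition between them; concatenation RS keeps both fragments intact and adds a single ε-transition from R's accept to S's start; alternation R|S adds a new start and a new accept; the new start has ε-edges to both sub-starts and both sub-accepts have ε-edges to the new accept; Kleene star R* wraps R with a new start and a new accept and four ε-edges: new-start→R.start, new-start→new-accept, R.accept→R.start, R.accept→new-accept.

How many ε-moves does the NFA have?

Bottom-up over the parse tree:
Each of the 4 symbol leaves contributes 0 ε-transitions.
  x|z : 4 ε-transitions
  xz : 1 ε-transition
  (xz)* : 5 ε-transitions
  (x|z)(xz)* : 10 ε-transitions

10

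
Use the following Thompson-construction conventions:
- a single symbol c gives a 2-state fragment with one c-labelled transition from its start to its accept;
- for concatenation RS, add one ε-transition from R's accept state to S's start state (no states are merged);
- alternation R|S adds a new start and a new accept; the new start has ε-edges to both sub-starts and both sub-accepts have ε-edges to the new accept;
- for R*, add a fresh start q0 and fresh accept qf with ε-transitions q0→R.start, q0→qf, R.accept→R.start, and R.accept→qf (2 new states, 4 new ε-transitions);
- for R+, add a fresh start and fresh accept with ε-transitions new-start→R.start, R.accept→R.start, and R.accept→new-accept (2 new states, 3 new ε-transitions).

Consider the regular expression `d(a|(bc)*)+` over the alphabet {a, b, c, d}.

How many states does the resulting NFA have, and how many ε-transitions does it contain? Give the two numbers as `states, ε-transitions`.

14, 13

Recursing over subexpressions:
Each of the 4 symbol leaves contributes 2 states and 0 ε-transitions.
  bc — 4 states, 1 ε-transition
  (bc)* — 6 states, 5 ε-transitions
  a|(bc)* — 10 states, 9 ε-transitions
  (a|(bc)*)+ — 12 states, 12 ε-transitions
  d(a|(bc)*)+ — 14 states, 13 ε-transitions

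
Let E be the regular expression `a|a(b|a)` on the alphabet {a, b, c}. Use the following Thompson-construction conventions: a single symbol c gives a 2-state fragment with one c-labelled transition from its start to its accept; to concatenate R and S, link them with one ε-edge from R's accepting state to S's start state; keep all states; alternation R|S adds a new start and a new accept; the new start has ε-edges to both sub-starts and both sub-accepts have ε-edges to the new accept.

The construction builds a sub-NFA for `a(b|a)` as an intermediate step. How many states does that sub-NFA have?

8

Fragment for `a(b|a)`:
Each of the 3 symbol leaves contributes a 2-state fragment.
  b|a → 6 states
  a(b|a) → 8 states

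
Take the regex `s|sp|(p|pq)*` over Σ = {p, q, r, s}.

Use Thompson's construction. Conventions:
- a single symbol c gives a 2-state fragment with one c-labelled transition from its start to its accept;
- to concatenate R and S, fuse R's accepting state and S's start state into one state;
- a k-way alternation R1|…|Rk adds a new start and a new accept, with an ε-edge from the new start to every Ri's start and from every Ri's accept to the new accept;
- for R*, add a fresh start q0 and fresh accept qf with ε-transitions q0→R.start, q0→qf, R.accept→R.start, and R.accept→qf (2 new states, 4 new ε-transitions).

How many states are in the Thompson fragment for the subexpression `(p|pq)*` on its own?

9

Fragment for `(p|pq)*`:
Each of the 3 symbol leaves contributes a 2-state fragment.
  pq — 3 states
  p|pq — 7 states
  (p|pq)* — 9 states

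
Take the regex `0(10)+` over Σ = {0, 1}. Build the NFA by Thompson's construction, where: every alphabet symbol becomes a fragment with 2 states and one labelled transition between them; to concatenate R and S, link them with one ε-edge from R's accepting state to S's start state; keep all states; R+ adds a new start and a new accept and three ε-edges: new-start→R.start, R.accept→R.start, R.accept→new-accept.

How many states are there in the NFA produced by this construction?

8

Building bottom-up:
Each of the 3 symbol leaves contributes a 2-state fragment.
  10 = 4 states
  (10)+ = 6 states
  0(10)+ = 8 states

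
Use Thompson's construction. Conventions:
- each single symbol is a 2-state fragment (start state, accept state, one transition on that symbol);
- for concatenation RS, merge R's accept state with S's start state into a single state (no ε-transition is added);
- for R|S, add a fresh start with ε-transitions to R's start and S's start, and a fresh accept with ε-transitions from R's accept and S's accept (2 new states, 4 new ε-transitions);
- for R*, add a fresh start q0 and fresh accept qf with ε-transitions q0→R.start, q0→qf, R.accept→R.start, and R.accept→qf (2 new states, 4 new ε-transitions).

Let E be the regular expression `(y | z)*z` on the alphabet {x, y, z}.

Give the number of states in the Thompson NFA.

9

Recursing over subexpressions:
Each of the 3 symbol leaves contributes a 2-state fragment.
  y | z : 6 states
  (y | z)* : 8 states
  (y | z)*z : 9 states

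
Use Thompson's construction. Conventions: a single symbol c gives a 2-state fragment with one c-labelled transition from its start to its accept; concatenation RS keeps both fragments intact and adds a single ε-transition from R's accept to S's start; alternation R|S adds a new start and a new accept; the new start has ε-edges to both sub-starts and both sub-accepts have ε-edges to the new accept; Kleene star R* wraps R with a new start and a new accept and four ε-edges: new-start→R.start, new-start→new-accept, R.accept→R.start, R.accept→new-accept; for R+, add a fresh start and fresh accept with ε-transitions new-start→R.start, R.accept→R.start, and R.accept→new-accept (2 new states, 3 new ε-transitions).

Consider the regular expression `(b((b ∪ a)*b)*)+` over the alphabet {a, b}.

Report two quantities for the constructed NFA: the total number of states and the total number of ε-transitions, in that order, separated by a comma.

16, 17

Building bottom-up:
Each of the 4 symbol leaves contributes 2 states and 0 ε-transitions.
  b ∪ a : 6 states, 4 ε-transitions
  (b ∪ a)* : 8 states, 8 ε-transitions
  (b ∪ a)*b : 10 states, 9 ε-transitions
  ((b ∪ a)*b)* : 12 states, 13 ε-transitions
  b((b ∪ a)*b)* : 14 states, 14 ε-transitions
  (b((b ∪ a)*b)*)+ : 16 states, 17 ε-transitions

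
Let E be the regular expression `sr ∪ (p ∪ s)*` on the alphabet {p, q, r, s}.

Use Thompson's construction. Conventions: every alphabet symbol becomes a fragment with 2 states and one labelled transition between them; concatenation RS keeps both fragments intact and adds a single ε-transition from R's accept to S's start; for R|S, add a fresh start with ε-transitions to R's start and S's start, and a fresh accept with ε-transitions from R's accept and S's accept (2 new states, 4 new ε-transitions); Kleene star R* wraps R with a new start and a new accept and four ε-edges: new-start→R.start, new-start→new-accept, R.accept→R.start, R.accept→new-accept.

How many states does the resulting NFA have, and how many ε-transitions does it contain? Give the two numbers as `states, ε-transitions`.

14, 13

Per subexpression:
Each of the 4 symbol leaves contributes 2 states and 0 ε-transitions.
  sr = 4 states, 1 ε-transition
  p ∪ s = 6 states, 4 ε-transitions
  (p ∪ s)* = 8 states, 8 ε-transitions
  sr ∪ (p ∪ s)* = 14 states, 13 ε-transitions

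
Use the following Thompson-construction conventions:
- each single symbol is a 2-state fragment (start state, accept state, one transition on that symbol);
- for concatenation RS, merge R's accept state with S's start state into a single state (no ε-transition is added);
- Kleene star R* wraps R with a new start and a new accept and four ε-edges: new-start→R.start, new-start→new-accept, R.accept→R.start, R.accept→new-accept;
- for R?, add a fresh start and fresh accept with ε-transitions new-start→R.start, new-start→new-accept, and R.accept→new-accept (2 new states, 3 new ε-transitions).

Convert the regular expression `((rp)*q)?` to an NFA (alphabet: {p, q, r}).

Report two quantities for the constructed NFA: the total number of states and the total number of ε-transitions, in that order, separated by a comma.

8, 7

Bottom-up over the parse tree:
Each of the 3 symbol leaves contributes 2 states and 0 ε-transitions.
  rp → 3 states, 0 ε-transitions
  (rp)* → 5 states, 4 ε-transitions
  (rp)*q → 6 states, 4 ε-transitions
  ((rp)*q)? → 8 states, 7 ε-transitions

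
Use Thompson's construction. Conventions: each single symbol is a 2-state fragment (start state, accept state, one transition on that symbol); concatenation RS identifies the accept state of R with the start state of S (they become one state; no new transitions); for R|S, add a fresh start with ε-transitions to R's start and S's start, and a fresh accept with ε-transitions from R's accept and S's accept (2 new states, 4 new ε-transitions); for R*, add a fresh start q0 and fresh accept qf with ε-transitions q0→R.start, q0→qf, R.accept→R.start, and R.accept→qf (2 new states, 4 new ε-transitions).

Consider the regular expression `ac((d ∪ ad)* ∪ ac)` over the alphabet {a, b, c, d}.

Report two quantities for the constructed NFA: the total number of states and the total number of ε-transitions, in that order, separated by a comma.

Recursing over subexpressions:
Each of the 7 symbol leaves contributes 2 states and 0 ε-transitions.
  ad — 3 states, 0 ε-transitions
  d ∪ ad — 7 states, 4 ε-transitions
  (d ∪ ad)* — 9 states, 8 ε-transitions
  ac — 3 states, 0 ε-transitions
  (d ∪ ad)* ∪ ac — 14 states, 12 ε-transitions
  ac((d ∪ ad)* ∪ ac) — 16 states, 12 ε-transitions

16, 12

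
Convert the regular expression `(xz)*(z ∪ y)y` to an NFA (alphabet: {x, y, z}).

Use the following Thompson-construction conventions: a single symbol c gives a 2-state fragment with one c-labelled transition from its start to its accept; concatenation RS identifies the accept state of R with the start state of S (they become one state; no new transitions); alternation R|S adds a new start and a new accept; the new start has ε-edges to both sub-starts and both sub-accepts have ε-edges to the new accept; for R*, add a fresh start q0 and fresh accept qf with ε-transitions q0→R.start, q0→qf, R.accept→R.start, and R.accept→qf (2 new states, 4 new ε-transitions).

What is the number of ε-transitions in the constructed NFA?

Recursing over subexpressions:
Each of the 5 symbol leaves contributes 0 ε-transitions.
  xz : 0 ε-transitions
  (xz)* : 4 ε-transitions
  z ∪ y : 4 ε-transitions
  (xz)*(z ∪ y)y : 8 ε-transitions

8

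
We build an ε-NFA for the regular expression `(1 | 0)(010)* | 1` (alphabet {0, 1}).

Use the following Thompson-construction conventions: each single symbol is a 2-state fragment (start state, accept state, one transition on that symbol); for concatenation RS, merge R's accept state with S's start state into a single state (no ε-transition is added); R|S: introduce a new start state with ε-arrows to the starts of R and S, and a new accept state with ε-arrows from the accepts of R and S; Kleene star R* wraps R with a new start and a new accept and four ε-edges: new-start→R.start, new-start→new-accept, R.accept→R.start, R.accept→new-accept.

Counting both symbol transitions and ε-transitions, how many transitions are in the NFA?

Building bottom-up:
Each of the 6 symbol leaves contributes 1 transition (1 symbol, 0 ε).
  1 | 0 → 6 transitions (2 symbol, 4 ε)
  010 → 3 transitions (3 symbol, 0 ε)
  (010)* → 7 transitions (3 symbol, 4 ε)
  (1 | 0)(010)* → 13 transitions (5 symbol, 8 ε)
  (1 | 0)(010)* | 1 → 18 transitions (6 symbol, 12 ε)

18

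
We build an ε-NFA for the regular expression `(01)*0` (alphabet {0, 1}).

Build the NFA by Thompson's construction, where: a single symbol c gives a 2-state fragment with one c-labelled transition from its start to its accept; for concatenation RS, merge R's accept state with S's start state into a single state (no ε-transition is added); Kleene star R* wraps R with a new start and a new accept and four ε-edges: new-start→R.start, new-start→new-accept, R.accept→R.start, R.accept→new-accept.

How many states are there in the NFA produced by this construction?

6

Recursing over subexpressions:
Each of the 3 symbol leaves contributes a 2-state fragment.
  01 — 3 states
  (01)* — 5 states
  (01)*0 — 6 states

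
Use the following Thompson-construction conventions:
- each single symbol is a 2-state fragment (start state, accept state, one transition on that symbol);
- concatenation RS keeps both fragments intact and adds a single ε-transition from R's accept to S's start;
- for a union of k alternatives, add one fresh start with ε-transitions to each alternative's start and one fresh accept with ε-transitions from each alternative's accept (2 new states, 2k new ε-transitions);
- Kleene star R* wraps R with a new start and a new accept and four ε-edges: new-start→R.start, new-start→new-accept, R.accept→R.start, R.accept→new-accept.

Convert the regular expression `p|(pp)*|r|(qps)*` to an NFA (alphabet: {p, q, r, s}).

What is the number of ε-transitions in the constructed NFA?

Bottom-up over the parse tree:
Each of the 7 symbol leaves contributes 0 ε-transitions.
  pp — 1 ε-transition
  (pp)* — 5 ε-transitions
  qps — 2 ε-transitions
  (qps)* — 6 ε-transitions
  p|(pp)*|r|(qps)* — 19 ε-transitions

19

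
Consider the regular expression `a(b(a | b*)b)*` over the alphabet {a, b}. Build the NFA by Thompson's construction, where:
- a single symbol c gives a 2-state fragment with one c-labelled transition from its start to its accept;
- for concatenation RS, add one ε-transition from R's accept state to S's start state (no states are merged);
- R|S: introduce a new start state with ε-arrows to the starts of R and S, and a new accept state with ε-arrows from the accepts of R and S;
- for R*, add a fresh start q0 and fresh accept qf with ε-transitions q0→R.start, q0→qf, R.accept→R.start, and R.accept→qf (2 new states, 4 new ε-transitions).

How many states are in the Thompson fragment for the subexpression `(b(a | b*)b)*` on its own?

14

Fragment for `(b(a | b*)b)*`:
Each of the 4 symbol leaves contributes a 2-state fragment.
  b* — 4 states
  a | b* — 8 states
  b(a | b*)b — 12 states
  (b(a | b*)b)* — 14 states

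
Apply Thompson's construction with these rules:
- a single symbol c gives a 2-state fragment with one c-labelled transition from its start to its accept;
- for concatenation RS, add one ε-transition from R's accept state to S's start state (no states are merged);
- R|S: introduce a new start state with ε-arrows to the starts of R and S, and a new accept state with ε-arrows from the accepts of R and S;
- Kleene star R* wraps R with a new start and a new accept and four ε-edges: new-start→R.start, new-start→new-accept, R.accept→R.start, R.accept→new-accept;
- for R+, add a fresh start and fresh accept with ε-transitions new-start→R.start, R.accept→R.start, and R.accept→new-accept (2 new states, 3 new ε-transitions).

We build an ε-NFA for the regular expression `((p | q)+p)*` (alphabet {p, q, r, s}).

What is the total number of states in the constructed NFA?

12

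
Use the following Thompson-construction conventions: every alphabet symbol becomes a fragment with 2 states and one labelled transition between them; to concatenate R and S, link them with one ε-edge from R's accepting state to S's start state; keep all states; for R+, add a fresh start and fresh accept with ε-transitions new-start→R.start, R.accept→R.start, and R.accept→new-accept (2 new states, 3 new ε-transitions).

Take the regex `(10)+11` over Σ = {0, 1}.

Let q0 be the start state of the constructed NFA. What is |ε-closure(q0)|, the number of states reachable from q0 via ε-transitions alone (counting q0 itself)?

2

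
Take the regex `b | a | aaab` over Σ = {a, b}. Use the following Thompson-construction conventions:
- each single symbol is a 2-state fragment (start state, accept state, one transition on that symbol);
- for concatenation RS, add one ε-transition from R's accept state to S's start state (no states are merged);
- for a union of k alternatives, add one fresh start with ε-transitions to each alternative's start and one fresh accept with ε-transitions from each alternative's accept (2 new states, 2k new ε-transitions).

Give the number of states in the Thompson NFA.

14

Per subexpression:
Each of the 6 symbol leaves contributes a 2-state fragment.
  aaab = 8 states
  b | a | aaab = 14 states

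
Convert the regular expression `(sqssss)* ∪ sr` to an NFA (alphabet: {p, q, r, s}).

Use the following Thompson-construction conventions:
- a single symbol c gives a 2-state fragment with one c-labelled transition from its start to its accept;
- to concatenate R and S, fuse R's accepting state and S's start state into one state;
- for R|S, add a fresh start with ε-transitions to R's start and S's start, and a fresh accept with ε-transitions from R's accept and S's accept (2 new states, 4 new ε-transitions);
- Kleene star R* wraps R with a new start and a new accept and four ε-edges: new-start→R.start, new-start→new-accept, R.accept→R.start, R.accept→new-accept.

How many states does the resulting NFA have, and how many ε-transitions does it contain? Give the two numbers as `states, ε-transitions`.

14, 8

Building bottom-up:
Each of the 8 symbol leaves contributes 2 states and 0 ε-transitions.
  sqssss → 7 states, 0 ε-transitions
  (sqssss)* → 9 states, 4 ε-transitions
  sr → 3 states, 0 ε-transitions
  (sqssss)* ∪ sr → 14 states, 8 ε-transitions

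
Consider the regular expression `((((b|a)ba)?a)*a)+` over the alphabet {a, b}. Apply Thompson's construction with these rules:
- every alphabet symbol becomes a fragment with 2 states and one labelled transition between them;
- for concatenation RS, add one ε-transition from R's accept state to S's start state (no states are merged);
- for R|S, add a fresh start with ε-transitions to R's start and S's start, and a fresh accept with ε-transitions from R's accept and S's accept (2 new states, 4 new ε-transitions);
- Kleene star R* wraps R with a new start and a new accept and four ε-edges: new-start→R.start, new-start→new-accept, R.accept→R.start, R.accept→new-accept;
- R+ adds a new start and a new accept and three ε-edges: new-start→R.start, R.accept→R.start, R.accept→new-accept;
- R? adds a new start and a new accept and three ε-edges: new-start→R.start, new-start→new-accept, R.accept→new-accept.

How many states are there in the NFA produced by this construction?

20

By structural recursion:
Each of the 6 symbol leaves contributes a 2-state fragment.
  b|a = 6 states
  (b|a)ba = 10 states
  ((b|a)ba)? = 12 states
  ((b|a)ba)?a = 14 states
  (((b|a)ba)?a)* = 16 states
  (((b|a)ba)?a)*a = 18 states
  ((((b|a)ba)?a)*a)+ = 20 states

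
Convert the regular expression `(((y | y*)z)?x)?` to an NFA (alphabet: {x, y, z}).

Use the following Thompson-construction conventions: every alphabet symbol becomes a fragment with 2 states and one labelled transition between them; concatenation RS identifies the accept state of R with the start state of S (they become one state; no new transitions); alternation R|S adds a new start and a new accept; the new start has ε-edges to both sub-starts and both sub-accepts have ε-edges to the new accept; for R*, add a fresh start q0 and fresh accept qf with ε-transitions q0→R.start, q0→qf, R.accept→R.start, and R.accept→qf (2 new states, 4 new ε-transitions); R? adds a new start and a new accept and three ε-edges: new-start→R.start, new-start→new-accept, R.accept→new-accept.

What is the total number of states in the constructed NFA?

14

Building bottom-up:
Each of the 4 symbol leaves contributes a 2-state fragment.
  y* : 4 states
  y | y* : 8 states
  (y | y*)z : 9 states
  ((y | y*)z)? : 11 states
  ((y | y*)z)?x : 12 states
  (((y | y*)z)?x)? : 14 states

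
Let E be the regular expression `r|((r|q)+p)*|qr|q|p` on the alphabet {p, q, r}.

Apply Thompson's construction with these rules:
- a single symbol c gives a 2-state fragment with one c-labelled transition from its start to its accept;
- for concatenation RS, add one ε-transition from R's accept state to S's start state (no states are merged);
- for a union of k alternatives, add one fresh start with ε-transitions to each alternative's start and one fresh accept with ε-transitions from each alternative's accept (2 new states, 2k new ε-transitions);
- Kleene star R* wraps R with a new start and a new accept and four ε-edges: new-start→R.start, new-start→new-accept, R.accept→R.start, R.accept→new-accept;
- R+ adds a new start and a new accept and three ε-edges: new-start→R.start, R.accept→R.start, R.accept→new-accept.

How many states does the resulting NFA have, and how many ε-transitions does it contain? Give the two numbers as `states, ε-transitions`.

Per subexpression:
Each of the 8 symbol leaves contributes 2 states and 0 ε-transitions.
  r|q → 6 states, 4 ε-transitions
  (r|q)+ → 8 states, 7 ε-transitions
  (r|q)+p → 10 states, 8 ε-transitions
  ((r|q)+p)* → 12 states, 12 ε-transitions
  qr → 4 states, 1 ε-transition
  r|((r|q)+p)*|qr|q|p → 24 states, 23 ε-transitions

24, 23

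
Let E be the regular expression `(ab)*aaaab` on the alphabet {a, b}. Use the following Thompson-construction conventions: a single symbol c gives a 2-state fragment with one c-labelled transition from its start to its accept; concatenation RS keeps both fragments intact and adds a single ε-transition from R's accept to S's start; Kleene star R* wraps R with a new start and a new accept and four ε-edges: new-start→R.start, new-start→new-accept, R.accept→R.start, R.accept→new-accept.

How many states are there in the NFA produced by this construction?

By structural recursion:
Each of the 7 symbol leaves contributes a 2-state fragment.
  ab : 4 states
  (ab)* : 6 states
  (ab)*aaaab : 16 states

16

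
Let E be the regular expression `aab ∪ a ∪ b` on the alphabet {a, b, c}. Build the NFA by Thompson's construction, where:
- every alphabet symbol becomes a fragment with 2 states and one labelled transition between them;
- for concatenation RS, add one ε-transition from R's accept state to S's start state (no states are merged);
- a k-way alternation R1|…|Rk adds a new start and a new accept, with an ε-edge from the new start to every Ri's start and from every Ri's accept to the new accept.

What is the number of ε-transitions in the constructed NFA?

8

Recursing over subexpressions:
Each of the 5 symbol leaves contributes 0 ε-transitions.
  aab → 2 ε-transitions
  aab ∪ a ∪ b → 8 ε-transitions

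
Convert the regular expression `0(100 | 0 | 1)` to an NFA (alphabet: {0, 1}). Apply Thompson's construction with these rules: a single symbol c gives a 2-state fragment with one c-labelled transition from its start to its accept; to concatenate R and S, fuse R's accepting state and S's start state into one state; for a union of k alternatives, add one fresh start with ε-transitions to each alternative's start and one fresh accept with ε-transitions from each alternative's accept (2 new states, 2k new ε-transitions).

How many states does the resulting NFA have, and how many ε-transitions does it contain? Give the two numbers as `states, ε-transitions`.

11, 6

By structural recursion:
Each of the 6 symbol leaves contributes 2 states and 0 ε-transitions.
  100 — 4 states, 0 ε-transitions
  100 | 0 | 1 — 10 states, 6 ε-transitions
  0(100 | 0 | 1) — 11 states, 6 ε-transitions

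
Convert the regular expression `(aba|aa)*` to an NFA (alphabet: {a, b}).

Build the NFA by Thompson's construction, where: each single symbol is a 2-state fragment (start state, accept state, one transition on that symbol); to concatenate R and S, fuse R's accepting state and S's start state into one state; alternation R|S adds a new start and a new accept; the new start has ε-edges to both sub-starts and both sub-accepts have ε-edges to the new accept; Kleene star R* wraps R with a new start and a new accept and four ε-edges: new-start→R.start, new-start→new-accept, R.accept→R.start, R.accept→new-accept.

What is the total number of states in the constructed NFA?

11

Per subexpression:
Each of the 5 symbol leaves contributes a 2-state fragment.
  aba → 4 states
  aa → 3 states
  aba|aa → 9 states
  (aba|aa)* → 11 states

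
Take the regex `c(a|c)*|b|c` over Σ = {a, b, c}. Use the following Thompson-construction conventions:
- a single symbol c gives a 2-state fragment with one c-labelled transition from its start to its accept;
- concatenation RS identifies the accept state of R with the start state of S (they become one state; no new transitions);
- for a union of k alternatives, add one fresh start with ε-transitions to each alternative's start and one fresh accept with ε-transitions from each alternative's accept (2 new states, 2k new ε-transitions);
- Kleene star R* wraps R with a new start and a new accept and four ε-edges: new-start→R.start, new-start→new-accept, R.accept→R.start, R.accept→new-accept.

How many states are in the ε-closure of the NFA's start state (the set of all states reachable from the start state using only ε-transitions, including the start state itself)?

4

Work bottom-up. For each fragment F, track |ε-closure(F.start)| and whether F's accept lies in that closure (i.e. whether F accepts ε). A single-symbol fragment has closure size 1 and does not accept ε.
  a|c — |closure| = 1 + 1 + 1 = 3 (the new accept is not ε-reachable since no branch accepts ε)
  (a|c)* — the star's fresh start ε-reaches both the body's start and the fresh accept: |closure| = 2 + 3 = 5
  c(a|c)* — same as the first factor's closure: |closure| = 1
  c(a|c)*|b|c — |closure| = 1 + 1 + 1 + 1 = 4 (the new accept is not ε-reachable since no branch accepts ε)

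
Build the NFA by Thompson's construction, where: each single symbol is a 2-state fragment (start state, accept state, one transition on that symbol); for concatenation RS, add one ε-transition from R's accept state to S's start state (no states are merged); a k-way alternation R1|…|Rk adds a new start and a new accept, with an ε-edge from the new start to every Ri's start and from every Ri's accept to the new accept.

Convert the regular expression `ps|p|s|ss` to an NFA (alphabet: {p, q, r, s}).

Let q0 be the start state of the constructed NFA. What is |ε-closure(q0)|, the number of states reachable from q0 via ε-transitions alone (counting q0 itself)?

Compute the ε-closure size of each fragment's start state recursively; a symbol fragment's start has no outgoing ε-edge, so its closure is just itself (size 1).
  ps : |closure| equals the left operand's closure size = 1 (its accept is not ε-reachable, so the closure stops there)
  ss : same as the first factor's closure: |closure| = 1
  ps|p|s|ss : |closure| = 1 + 1 + 1 + 1 + 1 = 5 (the new accept is not ε-reachable since no branch accepts ε)

5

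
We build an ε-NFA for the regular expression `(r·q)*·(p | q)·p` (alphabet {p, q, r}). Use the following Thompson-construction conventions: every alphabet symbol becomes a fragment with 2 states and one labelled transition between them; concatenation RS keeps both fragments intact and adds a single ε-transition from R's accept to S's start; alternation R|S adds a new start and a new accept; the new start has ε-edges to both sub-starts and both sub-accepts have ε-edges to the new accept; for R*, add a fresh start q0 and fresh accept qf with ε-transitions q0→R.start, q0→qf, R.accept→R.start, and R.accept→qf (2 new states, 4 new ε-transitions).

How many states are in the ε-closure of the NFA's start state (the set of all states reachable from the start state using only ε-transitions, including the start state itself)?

6

Let C(F) = |ε-closure(F.start)| within fragment F, and note whether F accepts ε. Symbol fragments have C = 1 and do not accept ε. Then:
  r·q → |ε-closure| equals the left operand's closure size = 1 (its accept is not ε-reachable, so the closure stops there)
  (r·q)* → |ε-closure| = 1 (new start) + 1 (body) + 1 (new accept) = 3
  p | q → new start ε-reaches every alternative's start; none of them accept ε, so the new accept is not reached: |ε-closure| = 1 + 1 + 1 = 3
  (r·q)*·(p | q)·p → the left operand accepts ε, so the closure extends into the next operand (via the concat ε-link); |ε-closure| = 3 + 3 = 6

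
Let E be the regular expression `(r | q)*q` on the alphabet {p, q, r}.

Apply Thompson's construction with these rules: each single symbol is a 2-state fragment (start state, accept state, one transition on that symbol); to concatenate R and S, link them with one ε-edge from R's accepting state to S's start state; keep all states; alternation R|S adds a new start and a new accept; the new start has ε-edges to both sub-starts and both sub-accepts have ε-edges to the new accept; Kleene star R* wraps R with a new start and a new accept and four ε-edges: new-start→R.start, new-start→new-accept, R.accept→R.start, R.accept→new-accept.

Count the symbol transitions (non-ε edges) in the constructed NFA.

3

Building bottom-up:
Each of the 3 symbol leaves contributes exactly 1 symbol transition.
  r | q → 2 symbol transitions
  (r | q)* → 2 symbol transitions
  (r | q)*q → 3 symbol transitions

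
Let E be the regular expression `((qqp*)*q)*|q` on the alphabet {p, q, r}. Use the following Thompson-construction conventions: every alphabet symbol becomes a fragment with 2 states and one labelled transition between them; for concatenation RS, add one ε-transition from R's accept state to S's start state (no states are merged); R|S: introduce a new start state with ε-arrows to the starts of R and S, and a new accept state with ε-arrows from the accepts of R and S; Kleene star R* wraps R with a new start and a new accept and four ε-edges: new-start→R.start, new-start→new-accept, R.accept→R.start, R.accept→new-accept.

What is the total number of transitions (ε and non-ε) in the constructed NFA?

24

Recursing over subexpressions:
Each of the 5 symbol leaves contributes 1 transition (1 symbol, 0 ε).
  p* : 5 transitions (1 symbol, 4 ε)
  qqp* : 9 transitions (3 symbol, 6 ε)
  (qqp*)* : 13 transitions (3 symbol, 10 ε)
  (qqp*)*q : 15 transitions (4 symbol, 11 ε)
  ((qqp*)*q)* : 19 transitions (4 symbol, 15 ε)
  ((qqp*)*q)*|q : 24 transitions (5 symbol, 19 ε)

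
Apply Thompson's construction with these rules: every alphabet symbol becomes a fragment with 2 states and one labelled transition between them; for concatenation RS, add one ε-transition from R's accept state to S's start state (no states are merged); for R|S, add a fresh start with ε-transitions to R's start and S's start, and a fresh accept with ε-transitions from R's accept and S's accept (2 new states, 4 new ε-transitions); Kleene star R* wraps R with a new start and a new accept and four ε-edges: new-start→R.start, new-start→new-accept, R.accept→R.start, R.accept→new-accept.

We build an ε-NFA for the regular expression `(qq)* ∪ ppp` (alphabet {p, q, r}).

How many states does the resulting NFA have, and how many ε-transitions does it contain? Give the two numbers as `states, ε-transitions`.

14, 11

Recursing over subexpressions:
Each of the 5 symbol leaves contributes 2 states and 0 ε-transitions.
  qq : 4 states, 1 ε-transition
  (qq)* : 6 states, 5 ε-transitions
  ppp : 6 states, 2 ε-transitions
  (qq)* ∪ ppp : 14 states, 11 ε-transitions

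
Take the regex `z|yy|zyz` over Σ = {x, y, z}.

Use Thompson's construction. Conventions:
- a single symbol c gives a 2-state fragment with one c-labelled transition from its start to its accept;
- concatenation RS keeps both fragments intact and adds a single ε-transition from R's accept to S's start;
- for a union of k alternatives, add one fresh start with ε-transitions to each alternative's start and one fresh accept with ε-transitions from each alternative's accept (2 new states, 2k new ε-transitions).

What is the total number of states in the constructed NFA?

14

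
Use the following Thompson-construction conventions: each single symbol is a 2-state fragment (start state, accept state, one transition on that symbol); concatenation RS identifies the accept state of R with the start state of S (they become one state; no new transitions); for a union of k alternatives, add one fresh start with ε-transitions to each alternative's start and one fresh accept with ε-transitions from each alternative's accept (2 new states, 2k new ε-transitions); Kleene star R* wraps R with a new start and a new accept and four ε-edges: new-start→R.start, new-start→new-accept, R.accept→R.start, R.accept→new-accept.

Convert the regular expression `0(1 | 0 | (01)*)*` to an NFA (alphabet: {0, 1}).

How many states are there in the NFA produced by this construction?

Recursing over subexpressions:
Each of the 5 symbol leaves contributes a 2-state fragment.
  01 → 3 states
  (01)* → 5 states
  1 | 0 | (01)* → 11 states
  (1 | 0 | (01)*)* → 13 states
  0(1 | 0 | (01)*)* → 14 states

14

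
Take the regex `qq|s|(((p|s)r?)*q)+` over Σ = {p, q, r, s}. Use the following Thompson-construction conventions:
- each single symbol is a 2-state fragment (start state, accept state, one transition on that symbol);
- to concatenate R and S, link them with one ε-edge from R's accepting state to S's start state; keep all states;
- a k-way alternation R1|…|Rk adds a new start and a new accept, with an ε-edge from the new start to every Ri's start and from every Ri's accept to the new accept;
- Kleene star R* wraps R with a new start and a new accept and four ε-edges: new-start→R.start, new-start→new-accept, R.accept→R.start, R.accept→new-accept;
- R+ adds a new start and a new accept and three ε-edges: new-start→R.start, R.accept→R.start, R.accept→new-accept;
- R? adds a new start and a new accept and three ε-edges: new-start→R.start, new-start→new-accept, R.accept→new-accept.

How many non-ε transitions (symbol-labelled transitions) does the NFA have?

7

By structural recursion:
Each of the 7 symbol leaves contributes exactly 1 symbol transition.
  qq : 2 symbol transitions
  p|s : 2 symbol transitions
  r? : 1 symbol transition
  (p|s)r? : 3 symbol transitions
  ((p|s)r?)* : 3 symbol transitions
  ((p|s)r?)*q : 4 symbol transitions
  (((p|s)r?)*q)+ : 4 symbol transitions
  qq|s|(((p|s)r?)*q)+ : 7 symbol transitions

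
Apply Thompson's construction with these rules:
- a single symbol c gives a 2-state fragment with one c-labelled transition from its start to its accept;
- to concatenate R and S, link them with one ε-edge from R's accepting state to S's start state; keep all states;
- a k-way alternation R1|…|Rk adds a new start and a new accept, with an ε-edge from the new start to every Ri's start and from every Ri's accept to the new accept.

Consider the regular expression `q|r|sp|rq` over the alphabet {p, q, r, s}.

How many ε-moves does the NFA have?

Building bottom-up:
Each of the 6 symbol leaves contributes 0 ε-transitions.
  sp → 1 ε-transition
  rq → 1 ε-transition
  q|r|sp|rq → 10 ε-transitions

10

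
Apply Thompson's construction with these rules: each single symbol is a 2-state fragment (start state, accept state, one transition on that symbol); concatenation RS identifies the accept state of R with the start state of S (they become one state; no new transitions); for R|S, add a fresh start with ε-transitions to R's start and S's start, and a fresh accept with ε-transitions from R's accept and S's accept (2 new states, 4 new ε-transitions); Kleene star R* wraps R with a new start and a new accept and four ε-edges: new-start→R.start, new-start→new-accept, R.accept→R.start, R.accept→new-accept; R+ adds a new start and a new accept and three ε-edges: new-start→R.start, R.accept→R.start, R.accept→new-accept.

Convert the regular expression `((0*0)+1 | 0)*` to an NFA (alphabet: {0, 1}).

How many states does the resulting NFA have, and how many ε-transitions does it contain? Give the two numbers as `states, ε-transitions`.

Building bottom-up:
Each of the 4 symbol leaves contributes 2 states and 0 ε-transitions.
  0* : 4 states, 4 ε-transitions
  0*0 : 5 states, 4 ε-transitions
  (0*0)+ : 7 states, 7 ε-transitions
  (0*0)+1 : 8 states, 7 ε-transitions
  (0*0)+1 | 0 : 12 states, 11 ε-transitions
  ((0*0)+1 | 0)* : 14 states, 15 ε-transitions

14, 15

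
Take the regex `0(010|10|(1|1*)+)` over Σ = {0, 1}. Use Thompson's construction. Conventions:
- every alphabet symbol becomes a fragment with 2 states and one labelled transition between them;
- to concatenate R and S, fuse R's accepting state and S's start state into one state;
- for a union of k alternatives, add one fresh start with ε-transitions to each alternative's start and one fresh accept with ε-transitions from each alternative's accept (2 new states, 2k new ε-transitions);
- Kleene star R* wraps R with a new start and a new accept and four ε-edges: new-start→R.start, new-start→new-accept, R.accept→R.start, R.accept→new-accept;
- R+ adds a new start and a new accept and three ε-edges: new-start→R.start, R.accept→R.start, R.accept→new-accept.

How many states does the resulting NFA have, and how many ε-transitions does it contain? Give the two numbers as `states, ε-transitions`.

Recursing over subexpressions:
Each of the 8 symbol leaves contributes 2 states and 0 ε-transitions.
  010 — 4 states, 0 ε-transitions
  10 — 3 states, 0 ε-transitions
  1* — 4 states, 4 ε-transitions
  1|1* — 8 states, 8 ε-transitions
  (1|1*)+ — 10 states, 11 ε-transitions
  010|10|(1|1*)+ — 19 states, 17 ε-transitions
  0(010|10|(1|1*)+) — 20 states, 17 ε-transitions

20, 17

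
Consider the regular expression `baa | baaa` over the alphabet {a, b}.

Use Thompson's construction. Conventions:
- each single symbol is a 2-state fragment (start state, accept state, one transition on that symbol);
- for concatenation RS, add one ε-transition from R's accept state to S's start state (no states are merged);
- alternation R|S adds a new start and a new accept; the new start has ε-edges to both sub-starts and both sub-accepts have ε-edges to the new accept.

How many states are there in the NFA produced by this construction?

16

Building bottom-up:
Each of the 7 symbol leaves contributes a 2-state fragment.
  baa → 6 states
  baaa → 8 states
  baa | baaa → 16 states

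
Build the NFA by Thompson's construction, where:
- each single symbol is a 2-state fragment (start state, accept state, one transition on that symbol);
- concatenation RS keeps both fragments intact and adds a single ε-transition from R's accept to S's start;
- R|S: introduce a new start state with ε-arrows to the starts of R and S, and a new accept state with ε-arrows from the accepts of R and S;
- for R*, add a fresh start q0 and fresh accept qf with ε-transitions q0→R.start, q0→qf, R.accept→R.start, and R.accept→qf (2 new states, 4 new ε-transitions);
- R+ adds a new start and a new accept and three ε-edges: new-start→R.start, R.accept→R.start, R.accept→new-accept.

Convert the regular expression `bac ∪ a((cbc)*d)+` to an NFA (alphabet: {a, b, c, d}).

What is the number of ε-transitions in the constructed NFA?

17

Bottom-up over the parse tree:
Each of the 8 symbol leaves contributes 0 ε-transitions.
  bac — 2 ε-transitions
  cbc — 2 ε-transitions
  (cbc)* — 6 ε-transitions
  (cbc)*d — 7 ε-transitions
  ((cbc)*d)+ — 10 ε-transitions
  a((cbc)*d)+ — 11 ε-transitions
  bac ∪ a((cbc)*d)+ — 17 ε-transitions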